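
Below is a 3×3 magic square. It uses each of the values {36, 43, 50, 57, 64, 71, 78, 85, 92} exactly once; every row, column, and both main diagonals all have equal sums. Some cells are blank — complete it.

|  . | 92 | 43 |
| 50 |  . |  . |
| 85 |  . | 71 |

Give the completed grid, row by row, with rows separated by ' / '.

The 9 entries sum to 576, so each line sums to 576/3 = 192.
Using row 1: 92 + 43 + ? → (1,1) = 192 − 135 = 57.
Row 3 must total 192; the given cells sum to 156, so (3,2) = 36.
Column 2 must total 192; the given cells sum to 128, so (2,2) = 64.
Column 3 must total 192; the given cells sum to 114, so (2,3) = 78.

57 92 43 / 50 64 78 / 85 36 71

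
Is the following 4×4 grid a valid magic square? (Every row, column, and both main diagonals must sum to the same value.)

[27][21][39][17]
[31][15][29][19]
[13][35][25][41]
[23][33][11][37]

Row 1: 27 + 21 + 39 + 17 = 104.
Row 2: 31 + 15 + 29 + 19 = 94.
Row 3: 13 + 35 + 25 + 41 = 114.
Row 4: 23 + 33 + 11 + 37 = 104.
Column 1: 27 + 31 + 13 + 23 = 94.
Column 2: 21 + 15 + 35 + 33 = 104.
Column 3: 39 + 29 + 25 + 11 = 104.
Column 4: 17 + 19 + 41 + 37 = 114.
Main diagonal: 27 + 15 + 25 + 37 = 104.
Anti-diagonal: 17 + 29 + 35 + 23 = 104.

No — main diagonal sums to 104 but row 2 sums to 94.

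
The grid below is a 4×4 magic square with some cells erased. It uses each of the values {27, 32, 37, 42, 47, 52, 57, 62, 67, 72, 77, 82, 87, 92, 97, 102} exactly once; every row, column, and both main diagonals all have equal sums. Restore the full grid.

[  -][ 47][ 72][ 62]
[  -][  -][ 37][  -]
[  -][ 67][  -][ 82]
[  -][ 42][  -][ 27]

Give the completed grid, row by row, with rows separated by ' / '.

77 47 72 62 / 32 102 37 87 / 57 67 52 82 / 92 42 97 27

The 16 entries sum to 1032, so each line sums to 1032/4 = 258.
Row 1: 47 + 72 + 62 + ? = 258, so (1,1) = 77.
Column 2: 47 + 67 + 42 + ? = 258, so (2,2) = 102.
Using column 4: 62 + 82 + 27 + ? → (2,4) = 258 − 171 = 87.
Using main diagonal: 77 + 102 + 27 + ? → (3,3) = 258 − 206 = 52.
From anti-diagonal, 258 − (62 + 37 + 67) gives (4,1) = 92.
From row 2, 258 − (102 + 37 + 87) gives (2,1) = 32.
Row 3 needs 258; the known cells sum to 201, so (3,1) = 57.
Row 4 must total 258; the given cells sum to 161, so (4,3) = 97.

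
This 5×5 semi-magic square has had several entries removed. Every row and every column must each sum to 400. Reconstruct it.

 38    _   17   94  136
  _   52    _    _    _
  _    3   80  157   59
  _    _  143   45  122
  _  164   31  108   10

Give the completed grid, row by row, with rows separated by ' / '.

Row 1 must total 400; the given cells sum to 285, so (1,2) = 115.
From row 3, 400 − (3 + 80 + 157 + 59) gives (3,1) = 101.
Using row 5: 164 + 31 + 108 + 10 + ? → (5,1) = 400 − 313 = 87.
Column 2 must total 400; the given cells sum to 334, so (4,2) = 66.
Column 3 needs 400; the known cells sum to 271, so (2,3) = 129.
Column 4: 94 + 157 + 45 + 108 + ? = 400, so (2,4) = -4.
Column 5: 136 + 59 + 122 + 10 + ? = 400, so (2,5) = 73.
Using row 2: 52 + 129 + (-4) + 73 + ? → (2,1) = 400 − 250 = 150.
Row 4 needs 400; the known cells sum to 376, so (4,1) = 24.

38 115 17 94 136 / 150 52 129 -4 73 / 101 3 80 157 59 / 24 66 143 45 122 / 87 164 31 108 10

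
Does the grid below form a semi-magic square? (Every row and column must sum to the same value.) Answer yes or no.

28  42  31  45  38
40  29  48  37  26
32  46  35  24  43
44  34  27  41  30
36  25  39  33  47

Row 1: 28 + 42 + 31 + 45 + 38 = 184.
Row 2: 40 + 29 + 48 + 37 + 26 = 180.
Row 3: 32 + 46 + 35 + 24 + 43 = 180.
Row 4: 44 + 34 + 27 + 41 + 30 = 176.
Row 5: 36 + 25 + 39 + 33 + 47 = 180.
Column 1: 28 + 40 + 32 + 44 + 36 = 180.
Column 2: 42 + 29 + 46 + 34 + 25 = 176.
Column 3: 31 + 48 + 35 + 27 + 39 = 180.
Column 4: 45 + 37 + 24 + 41 + 33 = 180.
Column 5: 38 + 26 + 43 + 30 + 47 = 184.

No — row 3 sums to 180 but column 2 sums to 176.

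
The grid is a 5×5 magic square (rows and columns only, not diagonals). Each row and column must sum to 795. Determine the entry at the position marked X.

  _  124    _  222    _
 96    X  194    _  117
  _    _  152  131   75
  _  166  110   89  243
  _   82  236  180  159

215

Row 4 must total 795; the given cells sum to 608, so (4,1) = 187.
Row 5 must total 795; the given cells sum to 657, so (5,1) = 138.
The remaining cell in column 3 is (1,3) = 795 − 692 = 103.
From column 4, 795 − (222 + 131 + 89 + 180) gives (2,4) = 173.
Column 5 must total 795; the given cells sum to 594, so (1,5) = 201.
Row 1 must total 795; the given cells sum to 650, so (1,1) = 145.
Using row 2: 96 + 194 + 173 + 117 + ? → (2,2) = 795 − 580 = 215.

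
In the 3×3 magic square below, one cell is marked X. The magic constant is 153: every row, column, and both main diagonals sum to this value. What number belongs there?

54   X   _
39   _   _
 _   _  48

57

Using column 1: 54 + 39 + ? → (3,1) = 153 − 93 = 60.
Using main diagonal: 54 + 48 + ? → (2,2) = 153 − 102 = 51.
Anti-diagonal needs 153; the known cells sum to 111, so (1,3) = 42.
The remaining cell in row 1 is (1,2) = 153 − 96 = 57.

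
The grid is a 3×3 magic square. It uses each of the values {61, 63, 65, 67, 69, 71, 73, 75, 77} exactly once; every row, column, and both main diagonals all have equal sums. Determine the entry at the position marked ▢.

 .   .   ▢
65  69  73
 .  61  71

63

The 9 entries sum to 621, so each line sums to 621/3 = 207.
Using row 3: 61 + 71 + ? → (3,1) = 207 − 132 = 75.
Column 1 needs 207; the known cells sum to 140, so (1,1) = 67.
Column 2: 69 + 61 + ? = 207, so (1,2) = 77.
Using column 3: 73 + 71 + ? → (1,3) = 207 − 144 = 63.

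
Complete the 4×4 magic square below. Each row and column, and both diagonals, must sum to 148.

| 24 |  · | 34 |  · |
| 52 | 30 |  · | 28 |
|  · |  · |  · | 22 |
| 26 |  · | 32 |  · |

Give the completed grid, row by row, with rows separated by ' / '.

Using row 2: 52 + 30 + 28 + ? → (2,3) = 148 − 110 = 38.
The remaining cell in column 1 is (3,1) = 148 − 102 = 46.
Column 3: 34 + 38 + 32 + ? = 148, so (3,3) = 44.
Main diagonal must total 148; the given cells sum to 98, so (4,4) = 50.
The remaining cell in row 3 is (3,2) = 148 − 112 = 36.
From row 4, 148 − (26 + 32 + 50) gives (4,2) = 40.
Column 2: 30 + 36 + 40 + ? = 148, so (1,2) = 42.
The remaining cell in column 4 is (1,4) = 148 − 100 = 48.

24 42 34 48 / 52 30 38 28 / 46 36 44 22 / 26 40 32 50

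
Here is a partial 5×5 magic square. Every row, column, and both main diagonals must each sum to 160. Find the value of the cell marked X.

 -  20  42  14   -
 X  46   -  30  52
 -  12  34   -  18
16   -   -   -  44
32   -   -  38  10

Using column 5: 52 + 18 + 44 + 10 + ? → (1,5) = 160 − 124 = 36.
Anti-diagonal needs 160; the known cells sum to 132, so (4,2) = 28.
Row 1 needs 160; the known cells sum to 112, so (1,1) = 48.
Column 2: 20 + 46 + 12 + 28 + ? = 160, so (5,2) = 54.
Using main diagonal: 48 + 46 + 34 + 10 + ? → (4,4) = 160 − 138 = 22.
From row 4, 160 − (16 + 28 + 22 + 44) gives (4,3) = 50.
Row 5: 32 + 54 + 38 + 10 + ? = 160, so (5,3) = 26.
The remaining cell in column 3 is (2,3) = 160 − 152 = 8.
Using column 4: 14 + 30 + 22 + 38 + ? → (3,4) = 160 − 104 = 56.
From row 2, 160 − (46 + 8 + 30 + 52) gives (2,1) = 24.

24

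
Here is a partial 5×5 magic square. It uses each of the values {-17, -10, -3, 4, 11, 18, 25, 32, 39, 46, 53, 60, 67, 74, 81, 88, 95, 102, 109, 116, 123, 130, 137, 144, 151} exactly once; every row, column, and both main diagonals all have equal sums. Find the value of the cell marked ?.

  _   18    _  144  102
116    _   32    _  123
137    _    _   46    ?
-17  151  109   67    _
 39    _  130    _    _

4

The 25 entries sum to 1675, so each line sums to 1675/5 = 335.
Using row 4: -17 + 151 + 109 + 67 + ? → (4,5) = 335 − 310 = 25.
The remaining cell in column 1 is (1,1) = 335 − 275 = 60.
Row 1 must total 335; the given cells sum to 324, so (1,3) = 11.
Using column 3: 11 + 32 + 109 + 130 + ? → (3,3) = 335 − 282 = 53.
Anti-diagonal must total 335; the given cells sum to 345, so (2,4) = -10.
Row 2 must total 335; the given cells sum to 261, so (2,2) = 74.
Column 4 needs 335; the known cells sum to 247, so (5,4) = 88.
Main diagonal must total 335; the given cells sum to 254, so (5,5) = 81.
Row 5: 39 + 130 + 88 + 81 + ? = 335, so (5,2) = -3.
Column 2: 18 + 74 + 151 + (-3) + ? = 335, so (3,2) = 95.
Using column 5: 102 + 123 + 25 + 81 + ? → (3,5) = 335 − 331 = 4.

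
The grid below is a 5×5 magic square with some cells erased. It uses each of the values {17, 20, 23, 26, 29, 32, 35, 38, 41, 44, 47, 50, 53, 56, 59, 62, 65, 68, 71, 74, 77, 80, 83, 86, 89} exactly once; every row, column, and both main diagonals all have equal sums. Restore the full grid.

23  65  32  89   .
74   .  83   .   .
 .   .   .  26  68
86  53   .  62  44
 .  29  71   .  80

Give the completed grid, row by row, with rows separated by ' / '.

The 25 entries sum to 1325, so each line sums to 1325/5 = 265.
Row 1 must total 265; the given cells sum to 209, so (1,5) = 56.
From row 4, 265 − (86 + 53 + 62 + 44) gives (4,3) = 20.
From column 3, 265 − (32 + 83 + 20 + 71) gives (3,3) = 59.
Column 5 needs 265; the known cells sum to 248, so (2,5) = 17.
From main diagonal, 265 − (23 + 59 + 62 + 80) gives (2,2) = 41.
Using row 2: 74 + 41 + 83 + 17 + ? → (2,4) = 265 − 215 = 50.
Column 2 must total 265; the given cells sum to 188, so (3,2) = 77.
Column 4: 89 + 50 + 26 + 62 + ? = 265, so (5,4) = 38.
Anti-diagonal must total 265; the given cells sum to 218, so (5,1) = 47.
From row 3, 265 − (77 + 59 + 26 + 68) gives (3,1) = 35.

23 65 32 89 56 / 74 41 83 50 17 / 35 77 59 26 68 / 86 53 20 62 44 / 47 29 71 38 80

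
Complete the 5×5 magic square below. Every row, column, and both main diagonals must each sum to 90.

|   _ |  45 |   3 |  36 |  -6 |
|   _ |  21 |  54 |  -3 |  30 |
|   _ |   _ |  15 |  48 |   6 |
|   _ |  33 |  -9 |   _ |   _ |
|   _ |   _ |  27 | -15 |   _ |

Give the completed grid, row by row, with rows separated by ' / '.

12 45 3 36 -6 / -12 21 54 -3 30 / 39 -18 15 48 6 / 0 33 -9 24 42 / 51 9 27 -15 18

Row 1: 45 + 3 + 36 + (-6) + ? = 90, so (1,1) = 12.
Row 2 needs 90; the known cells sum to 102, so (2,1) = -12.
Using column 4: 36 + (-3) + 48 + (-15) + ? → (4,4) = 90 − 66 = 24.
Main diagonal must total 90; the given cells sum to 72, so (5,5) = 18.
Using anti-diagonal: -6 + (-3) + 15 + 33 + ? → (5,1) = 90 − 39 = 51.
Using row 5: 51 + 27 + (-15) + 18 + ? → (5,2) = 90 − 81 = 9.
Column 2: 45 + 21 + 33 + 9 + ? = 90, so (3,2) = -18.
Column 5: -6 + 30 + 6 + 18 + ? = 90, so (4,5) = 42.
The remaining cell in row 3 is (3,1) = 90 − 51 = 39.
Row 4 needs 90; the known cells sum to 90, so (4,1) = 0.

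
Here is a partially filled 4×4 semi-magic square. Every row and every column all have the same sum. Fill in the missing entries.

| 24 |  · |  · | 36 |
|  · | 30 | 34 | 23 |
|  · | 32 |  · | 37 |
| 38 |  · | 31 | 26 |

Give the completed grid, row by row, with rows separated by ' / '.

24 33 29 36 / 35 30 34 23 / 25 32 28 37 / 38 27 31 26

Column 4 is already complete: 36 + 23 + 37 + 26 = 122, so that is the magic constant.
Row 2 needs 122; the known cells sum to 87, so (2,1) = 35.
From row 4, 122 − (38 + 31 + 26) gives (4,2) = 27.
Column 1 needs 122; the known cells sum to 97, so (3,1) = 25.
Using column 2: 30 + 32 + 27 + ? → (1,2) = 122 − 89 = 33.
The remaining cell in row 1 is (1,3) = 122 − 93 = 29.
Row 3 needs 122; the known cells sum to 94, so (3,3) = 28.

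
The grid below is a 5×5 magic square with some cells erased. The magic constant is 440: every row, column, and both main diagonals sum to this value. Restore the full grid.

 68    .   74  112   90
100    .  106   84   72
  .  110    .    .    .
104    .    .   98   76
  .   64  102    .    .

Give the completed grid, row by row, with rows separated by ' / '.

68 96 74 112 90 / 100 78 106 84 72 / 82 110 88 66 94 / 104 92 70 98 76 / 86 64 102 80 108

Row 1 needs 440; the known cells sum to 344, so (1,2) = 96.
The remaining cell in row 2 is (2,2) = 440 − 362 = 78.
From column 2, 440 − (96 + 78 + 110 + 64) gives (4,2) = 92.
Row 4 must total 440; the given cells sum to 370, so (4,3) = 70.
Using column 3: 74 + 106 + 70 + 102 + ? → (3,3) = 440 − 352 = 88.
The remaining cell in main diagonal is (5,5) = 440 − 332 = 108.
Anti-diagonal: 90 + 84 + 88 + 92 + ? = 440, so (5,1) = 86.
Row 5 must total 440; the given cells sum to 360, so (5,4) = 80.
The remaining cell in column 1 is (3,1) = 440 − 358 = 82.
Column 4 needs 440; the known cells sum to 374, so (3,4) = 66.
Using column 5: 90 + 72 + 76 + 108 + ? → (3,5) = 440 − 346 = 94.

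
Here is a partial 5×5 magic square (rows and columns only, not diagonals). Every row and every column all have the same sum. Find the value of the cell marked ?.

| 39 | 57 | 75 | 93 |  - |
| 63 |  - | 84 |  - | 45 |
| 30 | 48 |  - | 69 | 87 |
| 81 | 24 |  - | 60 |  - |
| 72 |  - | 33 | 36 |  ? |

Column 1 is complete and sums to 285; that is the magic constant.
From row 1, 285 − (39 + 57 + 75 + 93) gives (1,5) = 21.
Row 3: 30 + 48 + 69 + 87 + ? = 285, so (3,3) = 51.
The remaining cell in column 3 is (4,3) = 285 − 243 = 42.
Column 4 must total 285; the given cells sum to 258, so (2,4) = 27.
Row 2 needs 285; the known cells sum to 219, so (2,2) = 66.
Row 4 needs 285; the known cells sum to 207, so (4,5) = 78.
Column 2 needs 285; the known cells sum to 195, so (5,2) = 90.
Column 5 must total 285; the given cells sum to 231, so (5,5) = 54.

54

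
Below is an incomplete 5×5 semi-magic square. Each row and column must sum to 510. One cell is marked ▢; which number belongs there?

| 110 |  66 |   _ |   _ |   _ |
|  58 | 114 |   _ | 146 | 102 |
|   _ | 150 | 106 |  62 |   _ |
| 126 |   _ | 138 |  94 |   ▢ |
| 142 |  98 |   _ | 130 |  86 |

The remaining cell in row 2 is (2,3) = 510 − 420 = 90.
Row 5: 142 + 98 + 130 + 86 + ? = 510, so (5,3) = 54.
From column 1, 510 − (110 + 58 + 126 + 142) gives (3,1) = 74.
The remaining cell in column 2 is (4,2) = 510 − 428 = 82.
Column 3: 90 + 106 + 138 + 54 + ? = 510, so (1,3) = 122.
The remaining cell in column 4 is (1,4) = 510 − 432 = 78.
From row 1, 510 − (110 + 66 + 122 + 78) gives (1,5) = 134.
Using row 3: 74 + 150 + 106 + 62 + ? → (3,5) = 510 − 392 = 118.
From row 4, 510 − (126 + 82 + 138 + 94) gives (4,5) = 70.

70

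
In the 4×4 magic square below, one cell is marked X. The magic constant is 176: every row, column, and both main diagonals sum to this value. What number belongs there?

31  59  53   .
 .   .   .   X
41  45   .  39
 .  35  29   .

From row 1, 176 − (31 + 59 + 53) gives (1,4) = 33.
Row 3: 41 + 45 + 39 + ? = 176, so (3,3) = 51.
From column 2, 176 − (59 + 45 + 35) gives (2,2) = 37.
Column 3 must total 176; the given cells sum to 133, so (2,3) = 43.
Main diagonal needs 176; the known cells sum to 119, so (4,4) = 57.
The remaining cell in anti-diagonal is (4,1) = 176 − 121 = 55.
Column 1 must total 176; the given cells sum to 127, so (2,1) = 49.
Using column 4: 33 + 39 + 57 + ? → (2,4) = 176 − 129 = 47.

47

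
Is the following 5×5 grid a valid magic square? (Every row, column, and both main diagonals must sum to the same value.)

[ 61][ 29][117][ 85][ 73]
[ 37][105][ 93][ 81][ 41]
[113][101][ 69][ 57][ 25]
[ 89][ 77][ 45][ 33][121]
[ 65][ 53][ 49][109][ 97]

Row 1: 61 + 29 + 117 + 85 + 73 = 365.
Row 2: 37 + 105 + 93 + 81 + 41 = 357.
Row 3: 113 + 101 + 69 + 57 + 25 = 365.
Row 4: 89 + 77 + 45 + 33 + 121 = 365.
Row 5: 65 + 53 + 49 + 109 + 97 = 373.
Column 1: 61 + 37 + 113 + 89 + 65 = 365.
Column 2: 29 + 105 + 101 + 77 + 53 = 365.
Column 3: 117 + 93 + 69 + 45 + 49 = 373.
Column 4: 85 + 81 + 57 + 33 + 109 = 365.
Column 5: 73 + 41 + 25 + 121 + 97 = 357.
Main diagonal: 61 + 105 + 69 + 33 + 97 = 365.
Anti-diagonal: 73 + 81 + 69 + 77 + 65 = 365.

No — column 2 sums to 365 but row 2 sums to 357.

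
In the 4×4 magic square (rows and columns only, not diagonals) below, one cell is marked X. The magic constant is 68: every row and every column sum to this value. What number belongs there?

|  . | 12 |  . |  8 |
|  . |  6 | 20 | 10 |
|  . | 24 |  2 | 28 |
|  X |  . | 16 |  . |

Row 2 needs 68; the known cells sum to 36, so (2,1) = 32.
Using row 3: 24 + 2 + 28 + ? → (3,1) = 68 − 54 = 14.
Column 2 must total 68; the given cells sum to 42, so (4,2) = 26.
The remaining cell in column 3 is (1,3) = 68 − 38 = 30.
From column 4, 68 − (8 + 10 + 28) gives (4,4) = 22.
Row 1 must total 68; the given cells sum to 50, so (1,1) = 18.
Row 4 needs 68; the known cells sum to 64, so (4,1) = 4.

4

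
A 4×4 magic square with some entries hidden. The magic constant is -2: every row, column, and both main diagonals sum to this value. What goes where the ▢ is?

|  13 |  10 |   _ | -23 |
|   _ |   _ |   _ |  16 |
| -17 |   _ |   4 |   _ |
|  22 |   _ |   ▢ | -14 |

Using row 1: 13 + 10 + (-23) + ? → (1,3) = -2 − 0 = -2.
Column 1: 13 + (-17) + 22 + ? = -2, so (2,1) = -20.
Column 4: -23 + 16 + (-14) + ? = -2, so (3,4) = 19.
Main diagonal must total -2; the given cells sum to 3, so (2,2) = -5.
Row 2: -20 + (-5) + 16 + ? = -2, so (2,3) = 7.
From row 3, -2 − (-17 + 4 + 19) gives (3,2) = -8.
Column 2 must total -2; the given cells sum to -3, so (4,2) = 1.
Column 3 needs -2; the known cells sum to 9, so (4,3) = -11.

-11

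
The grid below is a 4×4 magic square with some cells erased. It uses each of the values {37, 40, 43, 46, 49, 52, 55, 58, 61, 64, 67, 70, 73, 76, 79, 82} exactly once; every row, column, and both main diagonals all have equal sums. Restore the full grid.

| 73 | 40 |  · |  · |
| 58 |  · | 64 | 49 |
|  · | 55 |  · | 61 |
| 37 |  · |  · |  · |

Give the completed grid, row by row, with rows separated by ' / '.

The 16 entries sum to 952, so each line sums to 952/4 = 238.
The remaining cell in row 2 is (2,2) = 238 − 171 = 67.
Using column 1: 73 + 58 + 37 + ? → (3,1) = 238 − 168 = 70.
From column 2, 238 − (40 + 67 + 55) gives (4,2) = 76.
The remaining cell in anti-diagonal is (1,4) = 238 − 156 = 82.
Using row 1: 73 + 40 + 82 + ? → (1,3) = 238 − 195 = 43.
Using row 3: 70 + 55 + 61 + ? → (3,3) = 238 − 186 = 52.
Column 3: 43 + 64 + 52 + ? = 238, so (4,3) = 79.
From column 4, 238 − (82 + 49 + 61) gives (4,4) = 46.

73 40 43 82 / 58 67 64 49 / 70 55 52 61 / 37 76 79 46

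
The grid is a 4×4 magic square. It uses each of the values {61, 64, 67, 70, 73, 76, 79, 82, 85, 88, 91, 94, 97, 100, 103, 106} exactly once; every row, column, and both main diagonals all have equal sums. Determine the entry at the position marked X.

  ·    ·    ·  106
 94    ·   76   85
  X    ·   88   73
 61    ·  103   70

The 16 entries sum to 1336, so each line sums to 1336/4 = 334.
Using row 2: 94 + 76 + 85 + ? → (2,2) = 334 − 255 = 79.
Using row 4: 61 + 103 + 70 + ? → (4,2) = 334 − 234 = 100.
From column 3, 334 − (76 + 88 + 103) gives (1,3) = 67.
Main diagonal needs 334; the known cells sum to 237, so (1,1) = 97.
From anti-diagonal, 334 − (106 + 76 + 61) gives (3,2) = 91.
Row 1 must total 334; the given cells sum to 270, so (1,2) = 64.
Using row 3: 91 + 88 + 73 + ? → (3,1) = 334 − 252 = 82.

82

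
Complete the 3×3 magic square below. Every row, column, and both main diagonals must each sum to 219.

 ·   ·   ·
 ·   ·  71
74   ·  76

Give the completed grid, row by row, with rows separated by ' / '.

Row 3 needs 219; the known cells sum to 150, so (3,2) = 69.
Column 3 must total 219; the given cells sum to 147, so (1,3) = 72.
Anti-diagonal needs 219; the known cells sum to 146, so (2,2) = 73.
Row 2 needs 219; the known cells sum to 144, so (2,1) = 75.
Column 1: 75 + 74 + ? = 219, so (1,1) = 70.
Using column 2: 73 + 69 + ? → (1,2) = 219 − 142 = 77.

70 77 72 / 75 73 71 / 74 69 76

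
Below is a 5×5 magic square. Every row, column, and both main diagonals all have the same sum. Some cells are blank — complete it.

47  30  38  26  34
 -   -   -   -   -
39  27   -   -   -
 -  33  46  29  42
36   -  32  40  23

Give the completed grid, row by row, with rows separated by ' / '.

47 30 38 26 34 / 28 41 24 37 45 / 39 27 35 43 31 / 25 33 46 29 42 / 36 44 32 40 23

Row 1 is already complete: 47 + 30 + 38 + 26 + 34 = 175, so that is the magic constant.
From row 4, 175 − (33 + 46 + 29 + 42) gives (4,1) = 25.
Using row 5: 36 + 32 + 40 + 23 + ? → (5,2) = 175 − 131 = 44.
Using column 1: 47 + 39 + 25 + 36 + ? → (2,1) = 175 − 147 = 28.
From column 2, 175 − (30 + 27 + 33 + 44) gives (2,2) = 41.
Main diagonal must total 175; the given cells sum to 140, so (3,3) = 35.
From anti-diagonal, 175 − (34 + 35 + 33 + 36) gives (2,4) = 37.
From column 3, 175 − (38 + 35 + 46 + 32) gives (2,3) = 24.
Using column 4: 26 + 37 + 29 + 40 + ? → (3,4) = 175 − 132 = 43.
Row 2 must total 175; the given cells sum to 130, so (2,5) = 45.
The remaining cell in row 3 is (3,5) = 175 − 144 = 31.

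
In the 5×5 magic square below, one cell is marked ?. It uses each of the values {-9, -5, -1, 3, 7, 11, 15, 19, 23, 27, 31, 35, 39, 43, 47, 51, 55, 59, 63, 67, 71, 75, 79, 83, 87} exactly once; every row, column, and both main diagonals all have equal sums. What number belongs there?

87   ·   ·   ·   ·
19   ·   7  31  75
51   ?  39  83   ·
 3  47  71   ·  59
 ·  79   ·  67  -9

-5

The 25 entries sum to 975, so each line sums to 975/5 = 195.
Row 2: 19 + 7 + 31 + 75 + ? = 195, so (2,2) = 63.
Row 4 needs 195; the known cells sum to 180, so (4,4) = 15.
From column 1, 195 − (87 + 19 + 51 + 3) gives (5,1) = 35.
From column 4, 195 − (31 + 83 + 15 + 67) gives (1,4) = -1.
Anti-diagonal must total 195; the given cells sum to 152, so (1,5) = 43.
Row 5 must total 195; the given cells sum to 172, so (5,3) = 23.
Column 3: 7 + 39 + 71 + 23 + ? = 195, so (1,3) = 55.
Column 5 must total 195; the given cells sum to 168, so (3,5) = 27.
From row 1, 195 − (87 + 55 + (-1) + 43) gives (1,2) = 11.
From row 3, 195 − (51 + 39 + 83 + 27) gives (3,2) = -5.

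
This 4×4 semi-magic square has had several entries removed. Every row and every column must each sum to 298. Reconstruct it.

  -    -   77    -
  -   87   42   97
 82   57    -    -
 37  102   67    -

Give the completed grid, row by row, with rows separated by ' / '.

107 52 77 62 / 72 87 42 97 / 82 57 112 47 / 37 102 67 92

Row 2 needs 298; the known cells sum to 226, so (2,1) = 72.
The remaining cell in row 4 is (4,4) = 298 − 206 = 92.
Using column 1: 72 + 82 + 37 + ? → (1,1) = 298 − 191 = 107.
Column 2: 87 + 57 + 102 + ? = 298, so (1,2) = 52.
The remaining cell in column 3 is (3,3) = 298 − 186 = 112.
From row 1, 298 − (107 + 52 + 77) gives (1,4) = 62.
Row 3 must total 298; the given cells sum to 251, so (3,4) = 47.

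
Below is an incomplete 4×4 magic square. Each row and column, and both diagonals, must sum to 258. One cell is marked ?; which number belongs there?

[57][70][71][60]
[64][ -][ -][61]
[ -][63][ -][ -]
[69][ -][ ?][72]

59

From column 1, 258 − (57 + 64 + 69) gives (3,1) = 68.
Using column 4: 60 + 61 + 72 + ? → (3,4) = 258 − 193 = 65.
Anti-diagonal: 60 + 63 + 69 + ? = 258, so (2,3) = 66.
Row 2: 64 + 66 + 61 + ? = 258, so (2,2) = 67.
Row 3 must total 258; the given cells sum to 196, so (3,3) = 62.
Using column 2: 70 + 67 + 63 + ? → (4,2) = 258 − 200 = 58.
Using column 3: 71 + 66 + 62 + ? → (4,3) = 258 − 199 = 59.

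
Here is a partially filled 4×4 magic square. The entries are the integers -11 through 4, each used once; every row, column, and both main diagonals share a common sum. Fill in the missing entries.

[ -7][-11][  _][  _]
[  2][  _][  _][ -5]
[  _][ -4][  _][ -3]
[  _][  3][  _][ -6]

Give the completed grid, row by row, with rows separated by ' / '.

The entries are -11 through 4, which sum to -56, so each line sums to -56/4 = -14.
Column 2 needs -14; the known cells sum to -12, so (2,2) = -2.
Column 4: -5 + (-3) + (-6) + ? = -14, so (1,4) = 0.
From main diagonal, -14 − (-7 + (-2) + (-6)) gives (3,3) = 1.
Row 1 needs -14; the known cells sum to -18, so (1,3) = 4.
Row 2: 2 + (-2) + (-5) + ? = -14, so (2,3) = -9.
Using row 3: -4 + 1 + (-3) + ? → (3,1) = -14 − (-6) = -8.
The remaining cell in column 1 is (4,1) = -14 − (-13) = -1.
From column 3, -14 − (4 + (-9) + 1) gives (4,3) = -10.

-7 -11 4 0 / 2 -2 -9 -5 / -8 -4 1 -3 / -1 3 -10 -6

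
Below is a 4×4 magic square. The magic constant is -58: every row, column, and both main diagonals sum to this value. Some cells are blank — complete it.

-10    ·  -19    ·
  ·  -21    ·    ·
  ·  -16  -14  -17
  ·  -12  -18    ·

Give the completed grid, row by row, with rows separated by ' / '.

Using row 3: -16 + (-14) + (-17) + ? → (3,1) = -58 − (-47) = -11.
Column 2 needs -58; the known cells sum to -49, so (1,2) = -9.
Column 3 needs -58; the known cells sum to -51, so (2,3) = -7.
Main diagonal: -10 + (-21) + (-14) + ? = -58, so (4,4) = -13.
The remaining cell in row 1 is (1,4) = -58 − (-38) = -20.
From row 4, -58 − (-12 + (-18) + (-13)) gives (4,1) = -15.
From column 1, -58 − (-10 + (-11) + (-15)) gives (2,1) = -22.
Using column 4: -20 + (-17) + (-13) + ? → (2,4) = -58 − (-50) = -8.

-10 -9 -19 -20 / -22 -21 -7 -8 / -11 -16 -14 -17 / -15 -12 -18 -13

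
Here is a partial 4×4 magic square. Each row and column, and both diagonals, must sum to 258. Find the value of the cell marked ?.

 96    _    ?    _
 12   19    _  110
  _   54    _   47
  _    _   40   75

The remaining cell in row 2 is (2,3) = 258 − 141 = 117.
Column 4: 110 + 47 + 75 + ? = 258, so (1,4) = 26.
Using main diagonal: 96 + 19 + 75 + ? → (3,3) = 258 − 190 = 68.
From anti-diagonal, 258 − (26 + 117 + 54) gives (4,1) = 61.
Row 3 needs 258; the known cells sum to 169, so (3,1) = 89.
From row 4, 258 − (61 + 40 + 75) gives (4,2) = 82.
Column 2: 19 + 54 + 82 + ? = 258, so (1,2) = 103.
The remaining cell in column 3 is (1,3) = 258 − 225 = 33.

33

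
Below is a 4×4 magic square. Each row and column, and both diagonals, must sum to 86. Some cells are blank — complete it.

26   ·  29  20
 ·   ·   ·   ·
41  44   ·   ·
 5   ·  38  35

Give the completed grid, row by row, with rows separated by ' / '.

Row 1 needs 86; the known cells sum to 75, so (1,2) = 11.
Row 4 needs 86; the known cells sum to 78, so (4,2) = 8.
Column 1: 26 + 41 + 5 + ? = 86, so (2,1) = 14.
Column 2: 11 + 44 + 8 + ? = 86, so (2,2) = 23.
The remaining cell in main diagonal is (3,3) = 86 − 84 = 2.
From anti-diagonal, 86 − (20 + 44 + 5) gives (2,3) = 17.
Row 2 must total 86; the given cells sum to 54, so (2,4) = 32.
From row 3, 86 − (41 + 44 + 2) gives (3,4) = -1.

26 11 29 20 / 14 23 17 32 / 41 44 2 -1 / 5 8 38 35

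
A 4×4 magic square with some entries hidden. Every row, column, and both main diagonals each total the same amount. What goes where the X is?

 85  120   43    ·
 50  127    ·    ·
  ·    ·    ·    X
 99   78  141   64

71

Row 4 is complete and sums to 382; that is the magic constant.
The remaining cell in row 1 is (1,4) = 382 − 248 = 134.
Column 1 must total 382; the given cells sum to 234, so (3,1) = 148.
Column 2 must total 382; the given cells sum to 325, so (3,2) = 57.
The remaining cell in main diagonal is (3,3) = 382 − 276 = 106.
Anti-diagonal needs 382; the known cells sum to 290, so (2,3) = 92.
Using row 2: 50 + 127 + 92 + ? → (2,4) = 382 − 269 = 113.
Row 3 needs 382; the known cells sum to 311, so (3,4) = 71.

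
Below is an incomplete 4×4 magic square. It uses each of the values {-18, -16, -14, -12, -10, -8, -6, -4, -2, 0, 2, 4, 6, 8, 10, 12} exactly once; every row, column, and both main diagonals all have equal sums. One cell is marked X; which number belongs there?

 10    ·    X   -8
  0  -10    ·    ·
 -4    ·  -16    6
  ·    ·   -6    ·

-2

The 16 entries sum to -48, so each line sums to -48/4 = -12.
Row 3 needs -12; the known cells sum to -14, so (3,2) = 2.
Column 1 needs -12; the known cells sum to 6, so (4,1) = -18.
Using main diagonal: 10 + (-10) + (-16) + ? → (4,4) = -12 − (-16) = 4.
Using anti-diagonal: -8 + 2 + (-18) + ? → (2,3) = -12 − (-24) = 12.
From row 2, -12 − (0 + (-10) + 12) gives (2,4) = -14.
Row 4: -18 + (-6) + 4 + ? = -12, so (4,2) = 8.
Column 2 must total -12; the given cells sum to 0, so (1,2) = -12.
Using column 3: 12 + (-16) + (-6) + ? → (1,3) = -12 − (-10) = -2.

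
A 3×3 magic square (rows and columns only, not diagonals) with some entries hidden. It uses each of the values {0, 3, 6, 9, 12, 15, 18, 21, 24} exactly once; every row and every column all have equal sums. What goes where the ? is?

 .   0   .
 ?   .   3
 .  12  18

9

The 9 entries sum to 108, so each line sums to 108/3 = 36.
Row 3 must total 36; the given cells sum to 30, so (3,1) = 6.
Using column 2: 0 + 12 + ? → (2,2) = 36 − 12 = 24.
Column 3: 3 + 18 + ? = 36, so (1,3) = 15.
Row 1: 0 + 15 + ? = 36, so (1,1) = 21.
Row 2 needs 36; the known cells sum to 27, so (2,1) = 9.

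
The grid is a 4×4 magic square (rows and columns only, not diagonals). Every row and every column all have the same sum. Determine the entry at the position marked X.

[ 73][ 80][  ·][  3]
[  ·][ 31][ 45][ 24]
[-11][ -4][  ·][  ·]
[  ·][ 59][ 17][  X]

Column 2 is complete and sums to 166; that is the magic constant.
Using row 1: 73 + 80 + 3 + ? → (1,3) = 166 − 156 = 10.
From row 2, 166 − (31 + 45 + 24) gives (2,1) = 66.
From column 1, 166 − (73 + 66 + (-11)) gives (4,1) = 38.
Column 3 must total 166; the given cells sum to 72, so (3,3) = 94.
Using row 3: -11 + (-4) + 94 + ? → (3,4) = 166 − 79 = 87.
Row 4 must total 166; the given cells sum to 114, so (4,4) = 52.

52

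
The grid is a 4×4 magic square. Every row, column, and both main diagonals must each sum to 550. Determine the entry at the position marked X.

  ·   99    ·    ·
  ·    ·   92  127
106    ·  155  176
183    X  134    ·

148

Row 3: 106 + 155 + 176 + ? = 550, so (3,2) = 113.
Column 3 must total 550; the given cells sum to 381, so (1,3) = 169.
Using anti-diagonal: 92 + 113 + 183 + ? → (1,4) = 550 − 388 = 162.
From row 1, 550 − (99 + 169 + 162) gives (1,1) = 120.
Column 1: 120 + 106 + 183 + ? = 550, so (2,1) = 141.
Using column 4: 162 + 127 + 176 + ? → (4,4) = 550 − 465 = 85.
Using main diagonal: 120 + 155 + 85 + ? → (2,2) = 550 − 360 = 190.
Using row 4: 183 + 134 + 85 + ? → (4,2) = 550 − 402 = 148.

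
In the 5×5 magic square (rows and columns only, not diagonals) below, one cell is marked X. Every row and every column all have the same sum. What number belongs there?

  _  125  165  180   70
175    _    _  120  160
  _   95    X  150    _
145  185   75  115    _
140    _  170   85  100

Column 4 is complete and sums to 650; that is the magic constant.
Row 1: 125 + 165 + 180 + 70 + ? = 650, so (1,1) = 110.
Using row 4: 145 + 185 + 75 + 115 + ? → (4,5) = 650 − 520 = 130.
From row 5, 650 − (140 + 170 + 85 + 100) gives (5,2) = 155.
The remaining cell in column 1 is (3,1) = 650 − 570 = 80.
Column 2: 125 + 95 + 185 + 155 + ? = 650, so (2,2) = 90.
From column 5, 650 − (70 + 160 + 130 + 100) gives (3,5) = 190.
From row 2, 650 − (175 + 90 + 120 + 160) gives (2,3) = 105.
Using row 3: 80 + 95 + 150 + 190 + ? → (3,3) = 650 − 515 = 135.

135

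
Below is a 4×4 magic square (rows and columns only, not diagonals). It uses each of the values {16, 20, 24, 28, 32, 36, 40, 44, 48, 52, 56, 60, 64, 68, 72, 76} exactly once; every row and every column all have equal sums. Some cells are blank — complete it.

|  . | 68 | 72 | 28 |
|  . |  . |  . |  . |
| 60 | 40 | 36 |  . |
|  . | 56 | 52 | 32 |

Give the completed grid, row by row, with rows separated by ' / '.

16 68 72 28 / 64 20 24 76 / 60 40 36 48 / 44 56 52 32

The 16 entries sum to 736, so each line sums to 736/4 = 184.
Row 1: 68 + 72 + 28 + ? = 184, so (1,1) = 16.
Using row 3: 60 + 40 + 36 + ? → (3,4) = 184 − 136 = 48.
From row 4, 184 − (56 + 52 + 32) gives (4,1) = 44.
Column 1 needs 184; the known cells sum to 120, so (2,1) = 64.
Column 2 needs 184; the known cells sum to 164, so (2,2) = 20.
Column 3: 72 + 36 + 52 + ? = 184, so (2,3) = 24.
Column 4 must total 184; the given cells sum to 108, so (2,4) = 76.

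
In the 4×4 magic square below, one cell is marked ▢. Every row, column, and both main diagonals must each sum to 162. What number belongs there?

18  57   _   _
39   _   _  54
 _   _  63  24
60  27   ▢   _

Column 1: 18 + 39 + 60 + ? = 162, so (3,1) = 45.
Row 3 needs 162; the known cells sum to 132, so (3,2) = 30.
Using column 2: 57 + 30 + 27 + ? → (2,2) = 162 − 114 = 48.
The remaining cell in main diagonal is (4,4) = 162 − 129 = 33.
Row 2 needs 162; the known cells sum to 141, so (2,3) = 21.
From row 4, 162 − (60 + 27 + 33) gives (4,3) = 42.

42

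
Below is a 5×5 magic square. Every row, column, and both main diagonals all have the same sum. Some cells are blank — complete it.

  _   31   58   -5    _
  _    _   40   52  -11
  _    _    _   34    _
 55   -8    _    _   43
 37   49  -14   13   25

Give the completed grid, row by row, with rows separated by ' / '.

19 31 58 -5 7 / 1 28 40 52 -11 / -2 10 22 34 46 / 55 -8 4 16 43 / 37 49 -14 13 25

Row 5 is already complete: 37 + 49 + -14 + 13 + 25 = 110, so that is the magic constant.
Using column 4: -5 + 52 + 34 + 13 + ? → (4,4) = 110 − 94 = 16.
Using row 4: 55 + (-8) + 16 + 43 + ? → (4,3) = 110 − 106 = 4.
Column 3: 58 + 40 + 4 + (-14) + ? = 110, so (3,3) = 22.
From anti-diagonal, 110 − (52 + 22 + (-8) + 37) gives (1,5) = 7.
Row 1: 31 + 58 + (-5) + 7 + ? = 110, so (1,1) = 19.
From column 5, 110 − (7 + (-11) + 43 + 25) gives (3,5) = 46.
Using main diagonal: 19 + 22 + 16 + 25 + ? → (2,2) = 110 − 82 = 28.
The remaining cell in row 2 is (2,1) = 110 − 109 = 1.
From column 1, 110 − (19 + 1 + 55 + 37) gives (3,1) = -2.
Column 2 needs 110; the known cells sum to 100, so (3,2) = 10.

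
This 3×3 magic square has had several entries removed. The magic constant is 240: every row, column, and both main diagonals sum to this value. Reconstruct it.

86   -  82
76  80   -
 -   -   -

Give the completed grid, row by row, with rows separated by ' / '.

Row 1: 86 + 82 + ? = 240, so (1,2) = 72.
Using row 2: 76 + 80 + ? → (2,3) = 240 − 156 = 84.
Column 1 needs 240; the known cells sum to 162, so (3,1) = 78.
The remaining cell in column 2 is (3,2) = 240 − 152 = 88.
Column 3 needs 240; the known cells sum to 166, so (3,3) = 74.

86 72 82 / 76 80 84 / 78 88 74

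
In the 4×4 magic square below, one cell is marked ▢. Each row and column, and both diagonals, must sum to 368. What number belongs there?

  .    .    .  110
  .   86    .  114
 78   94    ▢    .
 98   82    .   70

The remaining cell in row 4 is (4,3) = 368 − 250 = 118.
From column 2, 368 − (86 + 94 + 82) gives (1,2) = 106.
Column 4: 110 + 114 + 70 + ? = 368, so (3,4) = 74.
Anti-diagonal: 110 + 94 + 98 + ? = 368, so (2,3) = 66.
Row 2 must total 368; the given cells sum to 266, so (2,1) = 102.
Using row 3: 78 + 94 + 74 + ? → (3,3) = 368 − 246 = 122.

122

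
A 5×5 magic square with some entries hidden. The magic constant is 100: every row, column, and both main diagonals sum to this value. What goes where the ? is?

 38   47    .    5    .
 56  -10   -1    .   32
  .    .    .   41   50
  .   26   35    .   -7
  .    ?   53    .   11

Using row 2: 56 + (-10) + (-1) + 32 + ? → (2,4) = 100 − 77 = 23.
Using column 5: 32 + 50 + (-7) + 11 + ? → (1,5) = 100 − 86 = 14.
From row 1, 100 − (38 + 47 + 5 + 14) gives (1,3) = -4.
Column 3: -4 + (-1) + 35 + 53 + ? = 100, so (3,3) = 17.
Main diagonal needs 100; the known cells sum to 56, so (4,4) = 44.
Using anti-diagonal: 14 + 23 + 17 + 26 + ? → (5,1) = 100 − 80 = 20.
The remaining cell in row 4 is (4,1) = 100 − 98 = 2.
Column 1: 38 + 56 + 2 + 20 + ? = 100, so (3,1) = -16.
The remaining cell in column 4 is (5,4) = 100 − 113 = -13.
Row 3 needs 100; the known cells sum to 92, so (3,2) = 8.
From row 5, 100 − (20 + 53 + (-13) + 11) gives (5,2) = 29.

29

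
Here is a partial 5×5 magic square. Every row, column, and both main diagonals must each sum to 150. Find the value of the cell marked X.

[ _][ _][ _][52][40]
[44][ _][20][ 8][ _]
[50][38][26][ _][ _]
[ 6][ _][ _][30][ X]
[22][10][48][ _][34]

18

Row 5 needs 150; the known cells sum to 114, so (5,4) = 36.
Column 1 needs 150; the known cells sum to 122, so (1,1) = 28.
Column 4: 52 + 8 + 30 + 36 + ? = 150, so (3,4) = 24.
Main diagonal: 28 + 26 + 30 + 34 + ? = 150, so (2,2) = 32.
Using anti-diagonal: 40 + 8 + 26 + 22 + ? → (4,2) = 150 − 96 = 54.
From row 2, 150 − (44 + 32 + 20 + 8) gives (2,5) = 46.
The remaining cell in row 3 is (3,5) = 150 − 138 = 12.
Column 2 needs 150; the known cells sum to 134, so (1,2) = 16.
The remaining cell in column 5 is (4,5) = 150 − 132 = 18.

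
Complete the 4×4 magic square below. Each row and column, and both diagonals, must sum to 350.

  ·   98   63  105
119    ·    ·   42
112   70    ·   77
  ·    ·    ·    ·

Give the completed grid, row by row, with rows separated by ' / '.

84 98 63 105 / 119 49 140 42 / 112 70 91 77 / 35 133 56 126

Row 1 must total 350; the given cells sum to 266, so (1,1) = 84.
Row 3 needs 350; the known cells sum to 259, so (3,3) = 91.
Using column 1: 84 + 119 + 112 + ? → (4,1) = 350 − 315 = 35.
Column 4 must total 350; the given cells sum to 224, so (4,4) = 126.
From main diagonal, 350 − (84 + 91 + 126) gives (2,2) = 49.
Anti-diagonal must total 350; the given cells sum to 210, so (2,3) = 140.
The remaining cell in column 2 is (4,2) = 350 − 217 = 133.
Column 3 must total 350; the given cells sum to 294, so (4,3) = 56.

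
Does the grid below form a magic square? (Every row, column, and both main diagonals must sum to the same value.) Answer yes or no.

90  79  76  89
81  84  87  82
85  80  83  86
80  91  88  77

Row 1: 90 + 79 + 76 + 89 = 334.
Row 2: 81 + 84 + 87 + 82 = 334.
Row 3: 85 + 80 + 83 + 86 = 334.
Row 4: 80 + 91 + 88 + 77 = 336.
Column 1: 90 + 81 + 85 + 80 = 336.
Column 2: 79 + 84 + 80 + 91 = 334.
Column 3: 76 + 87 + 83 + 88 = 334.
Column 4: 89 + 82 + 86 + 77 = 334.
Main diagonal: 90 + 84 + 83 + 77 = 334.
Anti-diagonal: 89 + 87 + 80 + 80 = 336.

No — anti-diagonal sums to 336 but row 3 sums to 334.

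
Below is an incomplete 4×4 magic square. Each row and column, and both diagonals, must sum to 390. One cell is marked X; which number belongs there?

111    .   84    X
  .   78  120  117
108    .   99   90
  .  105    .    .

Using row 2: 78 + 120 + 117 + ? → (2,1) = 390 − 315 = 75.
Row 3: 108 + 99 + 90 + ? = 390, so (3,2) = 93.
Column 1: 111 + 75 + 108 + ? = 390, so (4,1) = 96.
Column 2 must total 390; the given cells sum to 276, so (1,2) = 114.
From column 3, 390 − (84 + 120 + 99) gives (4,3) = 87.
Main diagonal: 111 + 78 + 99 + ? = 390, so (4,4) = 102.
Anti-diagonal must total 390; the given cells sum to 309, so (1,4) = 81.

81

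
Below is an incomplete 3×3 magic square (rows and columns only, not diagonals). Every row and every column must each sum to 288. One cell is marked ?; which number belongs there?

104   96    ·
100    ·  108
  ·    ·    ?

92

Using row 1: 104 + 96 + ? → (1,3) = 288 − 200 = 88.
The remaining cell in row 2 is (2,2) = 288 − 208 = 80.
Column 1: 104 + 100 + ? = 288, so (3,1) = 84.
The remaining cell in column 2 is (3,2) = 288 − 176 = 112.
Column 3 needs 288; the known cells sum to 196, so (3,3) = 92.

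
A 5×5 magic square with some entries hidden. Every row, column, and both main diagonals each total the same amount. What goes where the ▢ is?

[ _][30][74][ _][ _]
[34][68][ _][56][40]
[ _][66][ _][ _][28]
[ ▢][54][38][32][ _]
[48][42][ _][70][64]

Column 2 is complete and sums to 260; that is the magic constant.
Row 2 needs 260; the known cells sum to 198, so (2,3) = 62.
The remaining cell in row 5 is (5,3) = 260 − 224 = 36.
Column 3: 74 + 62 + 38 + 36 + ? = 260, so (3,3) = 50.
The remaining cell in main diagonal is (1,1) = 260 − 214 = 46.
Anti-diagonal: 56 + 50 + 54 + 48 + ? = 260, so (1,5) = 52.
Using row 1: 46 + 30 + 74 + 52 + ? → (1,4) = 260 − 202 = 58.
Column 4 must total 260; the given cells sum to 216, so (3,4) = 44.
Column 5 must total 260; the given cells sum to 184, so (4,5) = 76.
Row 3 needs 260; the known cells sum to 188, so (3,1) = 72.
Using row 4: 54 + 38 + 32 + 76 + ? → (4,1) = 260 − 200 = 60.

60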